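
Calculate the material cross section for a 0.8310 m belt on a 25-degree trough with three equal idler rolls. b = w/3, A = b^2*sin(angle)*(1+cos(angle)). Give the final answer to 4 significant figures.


b = 0.8310/3 = 0.277 m
A = 0.277^2 * sin(25 deg) * (1 + cos(25 deg))
A = 0.06182 m^2


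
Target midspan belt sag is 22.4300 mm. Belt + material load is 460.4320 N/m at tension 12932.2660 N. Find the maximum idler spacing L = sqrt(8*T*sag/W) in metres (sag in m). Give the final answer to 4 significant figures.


sag = 22.4300/1000 = 0.022430 m
L = sqrt(8 * 12932.2660 * 0.022430 / 460.4320)
L = 2.245 m


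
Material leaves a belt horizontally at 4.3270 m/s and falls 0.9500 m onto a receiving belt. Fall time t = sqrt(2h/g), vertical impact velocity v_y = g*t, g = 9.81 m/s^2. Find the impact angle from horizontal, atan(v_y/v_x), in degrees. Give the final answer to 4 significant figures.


t = sqrt(2*0.9500/9.81) = 0.440091 s
v_y = 9.81 * 0.440091 = 4.31729 m/s
angle = atan(4.31729 / 4.3270) = 44.94 deg


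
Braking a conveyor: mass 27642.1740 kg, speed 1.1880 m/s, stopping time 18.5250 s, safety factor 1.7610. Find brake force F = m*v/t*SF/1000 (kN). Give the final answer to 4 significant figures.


F = 27642.1740 * 1.1880 / 18.5250 * 1.7610 / 1000
F = 3.122 kN


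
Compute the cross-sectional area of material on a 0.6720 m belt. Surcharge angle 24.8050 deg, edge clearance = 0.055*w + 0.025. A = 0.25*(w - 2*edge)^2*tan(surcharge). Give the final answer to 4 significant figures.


edge = 0.055*0.6720 + 0.025 = 0.06196 m
ew = 0.6720 - 2*0.06196 = 0.54808 m
A = 0.25 * 0.54808^2 * tan(24.8050 deg)
A = 0.03471 m^2


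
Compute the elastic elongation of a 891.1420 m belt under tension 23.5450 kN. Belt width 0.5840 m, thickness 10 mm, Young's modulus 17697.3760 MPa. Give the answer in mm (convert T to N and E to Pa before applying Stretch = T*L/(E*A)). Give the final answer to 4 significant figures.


A = 0.5840 * 0.01 = 0.00584 m^2
Stretch = 23.5450*1000 * 891.1420 / (17697.3760e6 * 0.00584) * 1000
Stretch = 203.0 mm


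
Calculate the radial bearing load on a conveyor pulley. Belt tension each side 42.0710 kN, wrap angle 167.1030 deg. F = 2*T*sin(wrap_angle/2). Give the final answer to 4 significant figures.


F = 2 * 42.0710 * sin(167.1030/2 deg)
F = 83.61 kN


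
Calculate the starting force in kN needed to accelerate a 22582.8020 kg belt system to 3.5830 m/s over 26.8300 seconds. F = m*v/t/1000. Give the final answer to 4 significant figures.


F = 22582.8020 * 3.5830 / 26.8300 / 1000
F = 3.016 kN


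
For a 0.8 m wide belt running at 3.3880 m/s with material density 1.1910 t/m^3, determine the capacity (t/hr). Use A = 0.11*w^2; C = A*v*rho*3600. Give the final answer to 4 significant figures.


A = 0.11 * 0.8^2 = 0.0704 m^2
C = 0.0704 * 3.3880 * 1.1910 * 3600
C = 1023 t/hr


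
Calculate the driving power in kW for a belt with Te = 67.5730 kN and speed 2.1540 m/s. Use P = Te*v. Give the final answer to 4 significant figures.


P = Te * v = 67.5730 * 2.1540
P = 145.6 kW


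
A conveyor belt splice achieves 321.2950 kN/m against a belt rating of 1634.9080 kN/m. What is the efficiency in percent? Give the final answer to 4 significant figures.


Eff = 321.2950 / 1634.9080 * 100
Eff = 19.65 %


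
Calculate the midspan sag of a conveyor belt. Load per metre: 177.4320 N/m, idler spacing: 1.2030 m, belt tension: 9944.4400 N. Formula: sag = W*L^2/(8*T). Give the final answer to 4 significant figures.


sag = 177.4320 * 1.2030^2 / (8 * 9944.4400)
sag = 0.003228 m


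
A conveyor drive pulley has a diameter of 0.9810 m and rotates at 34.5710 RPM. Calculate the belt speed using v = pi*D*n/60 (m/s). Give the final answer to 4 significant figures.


v = pi * 0.9810 * 34.5710 / 60
v = 1.776 m/s


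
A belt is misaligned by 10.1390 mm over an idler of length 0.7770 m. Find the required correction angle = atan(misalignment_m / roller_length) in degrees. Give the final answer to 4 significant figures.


misalign_m = 10.1390 / 1000 = 0.010139 m
angle = atan(0.010139 / 0.7770)
angle = 0.7476 deg


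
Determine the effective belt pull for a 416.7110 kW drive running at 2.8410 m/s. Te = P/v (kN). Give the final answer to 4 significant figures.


Te = P / v = 416.7110 / 2.8410
Te = 146.7 kN


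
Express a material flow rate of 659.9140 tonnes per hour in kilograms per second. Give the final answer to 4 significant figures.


m_dot = 659.9140 * 1000 / 3600
m_dot = 183.3 kg/s


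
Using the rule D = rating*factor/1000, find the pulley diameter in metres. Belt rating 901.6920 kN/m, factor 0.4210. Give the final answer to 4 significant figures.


D = 901.6920 * 0.4210 / 1000
D = 0.3796 m


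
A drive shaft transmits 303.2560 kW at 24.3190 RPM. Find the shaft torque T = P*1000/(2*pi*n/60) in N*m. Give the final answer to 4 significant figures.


omega = 2*pi*24.3190/60 = 2.54668 rad/s
T = 303.2560*1000 / 2.54668
T = 119100 N*m


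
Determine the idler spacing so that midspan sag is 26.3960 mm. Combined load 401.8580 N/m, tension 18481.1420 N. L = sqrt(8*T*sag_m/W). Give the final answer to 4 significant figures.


sag = 26.3960/1000 = 0.026396 m
L = sqrt(8 * 18481.1420 * 0.026396 / 401.8580)
L = 3.116 m


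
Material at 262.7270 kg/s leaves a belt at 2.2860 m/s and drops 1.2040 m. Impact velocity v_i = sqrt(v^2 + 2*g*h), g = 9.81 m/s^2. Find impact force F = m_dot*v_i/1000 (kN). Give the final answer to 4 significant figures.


v_i = sqrt(2.2860^2 + 2*9.81*1.2040) = 5.37106 m/s
F = 262.7270 * 5.37106 / 1000
F = 1.411 kN


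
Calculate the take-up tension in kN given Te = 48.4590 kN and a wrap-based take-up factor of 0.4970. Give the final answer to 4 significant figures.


T_tu = 48.4590 * 0.4970
T_tu = 24.08 kN


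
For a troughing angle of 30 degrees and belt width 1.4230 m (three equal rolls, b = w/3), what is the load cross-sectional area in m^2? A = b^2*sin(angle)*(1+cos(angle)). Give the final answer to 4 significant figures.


b = 1.4230/3 = 0.474333 m
A = 0.474333^2 * sin(30 deg) * (1 + cos(30 deg))
A = 0.2099 m^2


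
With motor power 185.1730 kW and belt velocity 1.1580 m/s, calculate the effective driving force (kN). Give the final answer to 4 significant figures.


Te = P / v = 185.1730 / 1.1580
Te = 159.9 kN


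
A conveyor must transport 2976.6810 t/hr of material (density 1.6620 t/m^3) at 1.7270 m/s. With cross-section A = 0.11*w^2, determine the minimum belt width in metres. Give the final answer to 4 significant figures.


A_req = 2976.6810 / (1.7270 * 1.6620 * 3600) = 0.288076 m^2
w = sqrt(0.288076 / 0.11)
w = 1.618 m


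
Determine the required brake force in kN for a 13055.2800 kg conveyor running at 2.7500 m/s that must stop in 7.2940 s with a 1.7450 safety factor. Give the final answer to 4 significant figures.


F = 13055.2800 * 2.7500 / 7.2940 * 1.7450 / 1000
F = 8.589 kN


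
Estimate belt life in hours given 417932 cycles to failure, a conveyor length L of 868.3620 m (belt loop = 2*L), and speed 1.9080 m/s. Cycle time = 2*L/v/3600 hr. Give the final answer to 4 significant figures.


cycle_time = 2 * 868.3620 / 1.9080 / 3600 = 0.252842 hr
life = 417932 * 0.252842 = 105700 hours


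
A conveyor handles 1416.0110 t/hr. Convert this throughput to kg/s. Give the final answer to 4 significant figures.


m_dot = 1416.0110 * 1000 / 3600
m_dot = 393.3 kg/s


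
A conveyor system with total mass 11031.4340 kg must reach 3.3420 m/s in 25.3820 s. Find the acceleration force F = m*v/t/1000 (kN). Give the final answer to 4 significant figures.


F = 11031.4340 * 3.3420 / 25.3820 / 1000
F = 1.452 kN


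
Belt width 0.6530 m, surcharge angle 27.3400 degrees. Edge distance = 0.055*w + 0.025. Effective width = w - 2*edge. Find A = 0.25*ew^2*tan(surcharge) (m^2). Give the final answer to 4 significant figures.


edge = 0.055*0.6530 + 0.025 = 0.060915 m
ew = 0.6530 - 2*0.060915 = 0.53117 m
A = 0.25 * 0.53117^2 * tan(27.3400 deg)
A = 0.03647 m^2


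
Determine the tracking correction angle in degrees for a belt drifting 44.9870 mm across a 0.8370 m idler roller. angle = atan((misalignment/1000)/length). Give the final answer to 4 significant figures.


misalign_m = 44.9870 / 1000 = 0.044987 m
angle = atan(0.044987 / 0.8370)
angle = 3.077 deg


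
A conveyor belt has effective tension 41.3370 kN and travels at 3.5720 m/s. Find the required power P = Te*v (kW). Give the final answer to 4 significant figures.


P = Te * v = 41.3370 * 3.5720
P = 147.7 kW


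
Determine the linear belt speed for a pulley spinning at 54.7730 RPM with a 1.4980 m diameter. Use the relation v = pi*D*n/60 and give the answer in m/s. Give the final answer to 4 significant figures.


v = pi * 1.4980 * 54.7730 / 60
v = 4.296 m/s


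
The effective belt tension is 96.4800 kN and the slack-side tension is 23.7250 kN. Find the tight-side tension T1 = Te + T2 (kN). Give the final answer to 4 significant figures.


T1 = Te + T2 = 96.4800 + 23.7250
T1 = 120.2 kN


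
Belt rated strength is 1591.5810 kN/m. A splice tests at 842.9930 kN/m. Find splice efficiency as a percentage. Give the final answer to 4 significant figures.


Eff = 842.9930 / 1591.5810 * 100
Eff = 52.97 %


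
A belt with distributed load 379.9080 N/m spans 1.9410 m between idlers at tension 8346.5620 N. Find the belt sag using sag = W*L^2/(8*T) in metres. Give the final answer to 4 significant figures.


sag = 379.9080 * 1.9410^2 / (8 * 8346.5620)
sag = 0.02144 m


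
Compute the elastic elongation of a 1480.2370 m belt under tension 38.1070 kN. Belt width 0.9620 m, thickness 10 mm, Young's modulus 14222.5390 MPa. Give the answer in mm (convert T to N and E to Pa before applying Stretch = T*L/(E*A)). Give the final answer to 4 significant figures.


A = 0.9620 * 0.01 = 0.00962 m^2
Stretch = 38.1070*1000 * 1480.2370 / (14222.5390e6 * 0.00962) * 1000
Stretch = 412.3 mm


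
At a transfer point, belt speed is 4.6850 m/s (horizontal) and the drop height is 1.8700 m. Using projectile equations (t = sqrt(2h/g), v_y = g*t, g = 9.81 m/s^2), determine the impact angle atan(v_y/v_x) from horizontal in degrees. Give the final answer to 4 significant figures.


t = sqrt(2*1.8700/9.81) = 0.617449 s
v_y = 9.81 * 0.617449 = 6.05717 m/s
angle = atan(6.05717 / 4.6850) = 52.28 deg


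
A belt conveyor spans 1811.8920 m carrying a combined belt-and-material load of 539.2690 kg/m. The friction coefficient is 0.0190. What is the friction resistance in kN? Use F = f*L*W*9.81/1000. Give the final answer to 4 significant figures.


F = 0.0190 * 1811.8920 * 539.2690 * 9.81 / 1000
F = 182.1 kN


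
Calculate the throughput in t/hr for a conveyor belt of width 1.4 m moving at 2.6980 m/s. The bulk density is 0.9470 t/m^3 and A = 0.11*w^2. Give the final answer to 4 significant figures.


A = 0.11 * 1.4^2 = 0.2156 m^2
C = 0.2156 * 2.6980 * 0.9470 * 3600
C = 1983 t/hr


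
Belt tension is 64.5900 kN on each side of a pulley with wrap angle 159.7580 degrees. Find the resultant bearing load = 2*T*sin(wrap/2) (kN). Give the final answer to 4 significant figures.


F = 2 * 64.5900 * sin(159.7580/2 deg)
F = 127.2 kN


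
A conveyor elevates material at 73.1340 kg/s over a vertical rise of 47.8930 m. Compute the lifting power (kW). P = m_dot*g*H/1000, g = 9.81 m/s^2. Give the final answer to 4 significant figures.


P = 73.1340 * 9.81 * 47.8930 / 1000
P = 34.36 kW


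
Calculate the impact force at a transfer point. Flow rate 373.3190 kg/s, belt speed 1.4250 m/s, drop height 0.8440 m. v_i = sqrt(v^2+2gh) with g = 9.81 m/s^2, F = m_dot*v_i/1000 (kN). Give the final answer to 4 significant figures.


v_i = sqrt(1.4250^2 + 2*9.81*0.8440) = 4.3116 m/s
F = 373.3190 * 4.3116 / 1000
F = 1.610 kN


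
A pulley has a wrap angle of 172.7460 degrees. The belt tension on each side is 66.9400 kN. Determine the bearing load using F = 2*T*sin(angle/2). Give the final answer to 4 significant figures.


F = 2 * 66.9400 * sin(172.7460/2 deg)
F = 133.6 kN


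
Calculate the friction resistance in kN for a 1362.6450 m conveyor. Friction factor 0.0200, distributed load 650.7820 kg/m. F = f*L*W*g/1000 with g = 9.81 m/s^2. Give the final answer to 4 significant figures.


F = 0.0200 * 1362.6450 * 650.7820 * 9.81 / 1000
F = 174.0 kN


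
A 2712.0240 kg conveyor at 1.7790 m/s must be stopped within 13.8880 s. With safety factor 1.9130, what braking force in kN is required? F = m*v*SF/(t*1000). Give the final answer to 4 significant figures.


F = 2712.0240 * 1.7790 / 13.8880 * 1.9130 / 1000
F = 0.6646 kN


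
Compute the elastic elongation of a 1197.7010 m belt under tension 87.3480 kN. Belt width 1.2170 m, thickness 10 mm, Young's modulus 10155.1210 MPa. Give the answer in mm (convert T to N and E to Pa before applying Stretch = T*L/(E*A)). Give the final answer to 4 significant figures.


A = 1.2170 * 0.01 = 0.01217 m^2
Stretch = 87.3480*1000 * 1197.7010 / (10155.1210e6 * 0.01217) * 1000
Stretch = 846.5 mm


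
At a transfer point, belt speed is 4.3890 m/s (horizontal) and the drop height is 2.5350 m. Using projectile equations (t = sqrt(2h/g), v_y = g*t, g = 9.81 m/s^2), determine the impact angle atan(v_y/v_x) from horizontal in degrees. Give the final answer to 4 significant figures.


t = sqrt(2*2.5350/9.81) = 0.718902 s
v_y = 9.81 * 0.718902 = 7.05243 m/s
angle = atan(7.05243 / 4.3890) = 58.10 deg


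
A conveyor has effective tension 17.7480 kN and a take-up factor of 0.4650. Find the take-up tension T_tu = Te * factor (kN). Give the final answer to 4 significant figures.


T_tu = 17.7480 * 0.4650
T_tu = 8.253 kN


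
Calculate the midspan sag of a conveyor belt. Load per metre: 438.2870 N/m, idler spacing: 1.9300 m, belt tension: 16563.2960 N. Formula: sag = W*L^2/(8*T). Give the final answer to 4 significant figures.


sag = 438.2870 * 1.9300^2 / (8 * 16563.2960)
sag = 0.01232 m


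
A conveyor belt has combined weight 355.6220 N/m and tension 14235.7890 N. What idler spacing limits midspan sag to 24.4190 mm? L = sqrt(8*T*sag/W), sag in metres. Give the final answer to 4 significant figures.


sag = 24.4190/1000 = 0.024419 m
L = sqrt(8 * 14235.7890 * 0.024419 / 355.6220)
L = 2.796 m


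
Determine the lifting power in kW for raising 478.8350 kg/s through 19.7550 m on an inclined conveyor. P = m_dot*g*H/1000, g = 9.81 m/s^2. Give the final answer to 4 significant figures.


P = 478.8350 * 9.81 * 19.7550 / 1000
P = 92.80 kW


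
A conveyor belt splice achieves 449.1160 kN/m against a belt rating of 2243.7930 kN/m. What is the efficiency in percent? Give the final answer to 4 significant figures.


Eff = 449.1160 / 2243.7930 * 100
Eff = 20.02 %


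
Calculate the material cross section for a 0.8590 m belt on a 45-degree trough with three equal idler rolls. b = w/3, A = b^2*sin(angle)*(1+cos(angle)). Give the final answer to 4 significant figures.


b = 0.8590/3 = 0.286333 m
A = 0.286333^2 * sin(45 deg) * (1 + cos(45 deg))
A = 0.09897 m^2


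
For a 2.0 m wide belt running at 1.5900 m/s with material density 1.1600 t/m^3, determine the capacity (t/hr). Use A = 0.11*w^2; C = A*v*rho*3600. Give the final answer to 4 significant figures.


A = 0.11 * 2.0^2 = 0.44 m^2
C = 0.44 * 1.5900 * 1.1600 * 3600
C = 2922 t/hr


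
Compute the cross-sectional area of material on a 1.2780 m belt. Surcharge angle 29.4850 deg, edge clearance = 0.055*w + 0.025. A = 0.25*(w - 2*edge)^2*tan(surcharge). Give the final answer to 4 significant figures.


edge = 0.055*1.2780 + 0.025 = 0.09529 m
ew = 1.2780 - 2*0.09529 = 1.08742 m
A = 0.25 * 1.08742^2 * tan(29.4850 deg)
A = 0.1672 m^2


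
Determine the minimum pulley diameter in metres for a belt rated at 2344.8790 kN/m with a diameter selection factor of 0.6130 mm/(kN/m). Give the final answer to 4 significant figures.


D = 2344.8790 * 0.6130 / 1000
D = 1.437 m


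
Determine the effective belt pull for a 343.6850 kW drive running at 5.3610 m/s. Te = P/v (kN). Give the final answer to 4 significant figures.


Te = P / v = 343.6850 / 5.3610
Te = 64.11 kN


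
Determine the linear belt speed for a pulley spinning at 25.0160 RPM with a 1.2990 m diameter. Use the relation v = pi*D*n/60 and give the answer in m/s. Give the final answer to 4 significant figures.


v = pi * 1.2990 * 25.0160 / 60
v = 1.701 m/s


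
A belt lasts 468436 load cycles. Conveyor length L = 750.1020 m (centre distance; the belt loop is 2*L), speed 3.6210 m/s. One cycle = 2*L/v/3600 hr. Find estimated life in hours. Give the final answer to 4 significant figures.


cycle_time = 2 * 750.1020 / 3.6210 / 3600 = 0.115085 hr
life = 468436 * 0.115085 = 53910 hours


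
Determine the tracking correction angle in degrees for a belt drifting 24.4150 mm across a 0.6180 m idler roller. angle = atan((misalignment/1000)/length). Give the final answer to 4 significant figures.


misalign_m = 24.4150 / 1000 = 0.024415 m
angle = atan(0.024415 / 0.6180)
angle = 2.262 deg


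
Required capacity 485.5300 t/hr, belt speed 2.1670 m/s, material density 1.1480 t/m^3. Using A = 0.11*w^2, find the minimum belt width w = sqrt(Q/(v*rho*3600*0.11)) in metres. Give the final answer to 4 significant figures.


A_req = 485.5300 / (2.1670 * 1.1480 * 3600) = 0.0542142 m^2
w = sqrt(0.0542142 / 0.11)
w = 0.7020 m


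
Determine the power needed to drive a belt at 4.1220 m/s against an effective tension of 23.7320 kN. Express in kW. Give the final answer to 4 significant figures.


P = Te * v = 23.7320 * 4.1220
P = 97.82 kW


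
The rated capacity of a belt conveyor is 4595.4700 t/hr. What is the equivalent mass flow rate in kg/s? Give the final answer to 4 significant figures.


m_dot = 4595.4700 * 1000 / 3600
m_dot = 1277 kg/s


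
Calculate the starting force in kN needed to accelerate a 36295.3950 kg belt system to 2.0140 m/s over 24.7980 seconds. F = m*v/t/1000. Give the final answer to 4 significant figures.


F = 36295.3950 * 2.0140 / 24.7980 / 1000
F = 2.948 kN


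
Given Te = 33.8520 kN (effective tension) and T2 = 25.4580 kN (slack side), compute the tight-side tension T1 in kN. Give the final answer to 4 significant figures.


T1 = Te + T2 = 33.8520 + 25.4580
T1 = 59.31 kN


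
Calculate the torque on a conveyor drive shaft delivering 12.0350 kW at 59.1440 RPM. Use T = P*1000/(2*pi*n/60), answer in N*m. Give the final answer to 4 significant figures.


omega = 2*pi*59.1440/60 = 6.19355 rad/s
T = 12.0350*1000 / 6.19355
T = 1943 N*m


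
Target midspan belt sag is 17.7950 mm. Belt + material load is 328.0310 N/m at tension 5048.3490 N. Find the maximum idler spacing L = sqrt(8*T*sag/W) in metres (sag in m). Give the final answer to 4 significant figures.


sag = 17.7950/1000 = 0.017795 m
L = sqrt(8 * 5048.3490 * 0.017795 / 328.0310)
L = 1.480 m


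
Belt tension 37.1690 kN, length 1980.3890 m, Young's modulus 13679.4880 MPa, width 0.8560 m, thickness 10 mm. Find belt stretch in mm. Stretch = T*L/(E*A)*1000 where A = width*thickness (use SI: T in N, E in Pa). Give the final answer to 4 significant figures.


A = 0.8560 * 0.01 = 0.00856 m^2
Stretch = 37.1690*1000 * 1980.3890 / (13679.4880e6 * 0.00856) * 1000
Stretch = 628.6 mm


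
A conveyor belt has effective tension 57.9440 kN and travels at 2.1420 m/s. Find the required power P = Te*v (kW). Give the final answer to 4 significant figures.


P = Te * v = 57.9440 * 2.1420
P = 124.1 kW


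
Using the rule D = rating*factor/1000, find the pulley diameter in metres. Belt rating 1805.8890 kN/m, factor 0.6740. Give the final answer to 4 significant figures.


D = 1805.8890 * 0.6740 / 1000
D = 1.217 m


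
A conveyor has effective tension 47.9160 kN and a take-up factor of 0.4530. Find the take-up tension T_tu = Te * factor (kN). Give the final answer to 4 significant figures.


T_tu = 47.9160 * 0.4530
T_tu = 21.71 kN


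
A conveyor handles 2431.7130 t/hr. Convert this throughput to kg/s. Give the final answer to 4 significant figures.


m_dot = 2431.7130 * 1000 / 3600
m_dot = 675.5 kg/s


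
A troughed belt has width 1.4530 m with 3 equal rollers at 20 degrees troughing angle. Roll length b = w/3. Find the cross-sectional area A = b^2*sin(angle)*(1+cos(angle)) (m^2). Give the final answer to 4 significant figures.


b = 1.4530/3 = 0.484333 m
A = 0.484333^2 * sin(20 deg) * (1 + cos(20 deg))
A = 0.1556 m^2


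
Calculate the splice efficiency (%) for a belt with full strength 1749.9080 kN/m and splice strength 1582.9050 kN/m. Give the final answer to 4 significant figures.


Eff = 1582.9050 / 1749.9080 * 100
Eff = 90.46 %


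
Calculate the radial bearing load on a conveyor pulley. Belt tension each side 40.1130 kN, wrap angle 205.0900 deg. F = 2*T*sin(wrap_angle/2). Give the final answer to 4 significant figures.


F = 2 * 40.1130 * sin(205.0900/2 deg)
F = 78.31 kN


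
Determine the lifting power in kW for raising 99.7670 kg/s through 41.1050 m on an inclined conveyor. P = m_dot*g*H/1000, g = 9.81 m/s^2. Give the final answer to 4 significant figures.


P = 99.7670 * 9.81 * 41.1050 / 1000
P = 40.23 kW


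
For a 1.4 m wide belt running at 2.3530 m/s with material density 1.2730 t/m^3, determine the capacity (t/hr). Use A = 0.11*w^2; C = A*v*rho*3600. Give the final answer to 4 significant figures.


A = 0.11 * 1.4^2 = 0.2156 m^2
C = 0.2156 * 2.3530 * 1.2730 * 3600
C = 2325 t/hr


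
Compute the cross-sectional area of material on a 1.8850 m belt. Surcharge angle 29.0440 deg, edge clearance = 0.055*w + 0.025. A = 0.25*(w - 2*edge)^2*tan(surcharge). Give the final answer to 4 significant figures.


edge = 0.055*1.8850 + 0.025 = 0.128675 m
ew = 1.8850 - 2*0.128675 = 1.62765 m
A = 0.25 * 1.62765^2 * tan(29.0440 deg)
A = 0.3678 m^2


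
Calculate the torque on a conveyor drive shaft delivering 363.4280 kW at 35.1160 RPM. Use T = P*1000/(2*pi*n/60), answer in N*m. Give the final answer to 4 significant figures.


omega = 2*pi*35.1160/60 = 3.67734 rad/s
T = 363.4280*1000 / 3.67734
T = 98830 N*m


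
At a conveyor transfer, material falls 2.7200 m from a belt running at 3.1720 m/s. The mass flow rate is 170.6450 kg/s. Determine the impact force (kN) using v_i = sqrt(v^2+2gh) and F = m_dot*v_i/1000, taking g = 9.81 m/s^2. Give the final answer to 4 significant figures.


v_i = sqrt(3.1720^2 + 2*9.81*2.7200) = 7.96417 m/s
F = 170.6450 * 7.96417 / 1000
F = 1.359 kN


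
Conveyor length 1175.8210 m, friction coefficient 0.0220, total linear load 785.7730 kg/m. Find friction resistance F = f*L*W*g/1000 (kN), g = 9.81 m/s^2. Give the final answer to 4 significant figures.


F = 0.0220 * 1175.8210 * 785.7730 * 9.81 / 1000
F = 199.4 kN


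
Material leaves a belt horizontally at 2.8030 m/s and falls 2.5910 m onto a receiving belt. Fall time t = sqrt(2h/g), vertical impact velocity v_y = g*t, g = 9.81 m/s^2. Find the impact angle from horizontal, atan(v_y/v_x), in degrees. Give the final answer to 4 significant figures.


t = sqrt(2*2.5910/9.81) = 0.726799 s
v_y = 9.81 * 0.726799 = 7.1299 m/s
angle = atan(7.1299 / 2.8030) = 68.54 deg


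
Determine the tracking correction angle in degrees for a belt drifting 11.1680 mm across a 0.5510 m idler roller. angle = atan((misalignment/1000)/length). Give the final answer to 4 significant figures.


misalign_m = 11.1680 / 1000 = 0.011168 m
angle = atan(0.011168 / 0.5510)
angle = 1.161 deg


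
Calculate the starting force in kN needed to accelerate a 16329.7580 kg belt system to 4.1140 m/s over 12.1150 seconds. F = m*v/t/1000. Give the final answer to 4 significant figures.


F = 16329.7580 * 4.1140 / 12.1150 / 1000
F = 5.545 kN


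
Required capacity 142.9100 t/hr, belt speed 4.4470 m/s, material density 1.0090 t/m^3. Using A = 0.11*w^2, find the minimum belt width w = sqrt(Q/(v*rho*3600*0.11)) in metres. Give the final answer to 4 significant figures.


A_req = 142.9100 / (4.4470 * 1.0090 * 3600) = 0.00884712 m^2
w = sqrt(0.00884712 / 0.11)
w = 0.2836 m


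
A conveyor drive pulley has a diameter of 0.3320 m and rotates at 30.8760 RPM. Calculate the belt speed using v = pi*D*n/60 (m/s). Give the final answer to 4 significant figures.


v = pi * 0.3320 * 30.8760 / 60
v = 0.5367 m/s


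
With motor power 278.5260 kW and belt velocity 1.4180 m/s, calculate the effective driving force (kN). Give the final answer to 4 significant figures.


Te = P / v = 278.5260 / 1.4180
Te = 196.4 kN


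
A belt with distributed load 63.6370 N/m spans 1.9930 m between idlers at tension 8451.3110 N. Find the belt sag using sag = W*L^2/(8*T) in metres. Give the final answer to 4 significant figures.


sag = 63.6370 * 1.9930^2 / (8 * 8451.3110)
sag = 0.003739 m


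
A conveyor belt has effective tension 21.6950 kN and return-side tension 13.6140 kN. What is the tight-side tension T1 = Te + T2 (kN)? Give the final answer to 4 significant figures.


T1 = Te + T2 = 21.6950 + 13.6140
T1 = 35.31 kN


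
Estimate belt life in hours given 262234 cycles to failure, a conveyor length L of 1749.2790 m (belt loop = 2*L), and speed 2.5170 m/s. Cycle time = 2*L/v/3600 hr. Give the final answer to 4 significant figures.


cycle_time = 2 * 1749.2790 / 2.5170 / 3600 = 0.386103 hr
life = 262234 * 0.386103 = 101200 hours


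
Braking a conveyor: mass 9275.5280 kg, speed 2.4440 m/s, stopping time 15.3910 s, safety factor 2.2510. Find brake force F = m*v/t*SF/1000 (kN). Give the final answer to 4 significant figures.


F = 9275.5280 * 2.4440 / 15.3910 * 2.2510 / 1000
F = 3.315 kN


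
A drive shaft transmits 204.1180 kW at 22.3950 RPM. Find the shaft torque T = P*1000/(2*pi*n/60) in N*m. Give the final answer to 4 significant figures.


omega = 2*pi*22.3950/60 = 2.3452 rad/s
T = 204.1180*1000 / 2.3452
T = 87040 N*m


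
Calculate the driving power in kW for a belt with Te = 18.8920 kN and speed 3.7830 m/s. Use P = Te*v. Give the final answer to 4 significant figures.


P = Te * v = 18.8920 * 3.7830
P = 71.47 kW


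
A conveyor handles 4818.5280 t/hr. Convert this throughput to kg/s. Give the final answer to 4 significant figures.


m_dot = 4818.5280 * 1000 / 3600
m_dot = 1338 kg/s


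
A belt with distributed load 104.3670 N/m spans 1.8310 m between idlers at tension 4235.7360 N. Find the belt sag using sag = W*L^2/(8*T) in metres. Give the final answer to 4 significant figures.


sag = 104.3670 * 1.8310^2 / (8 * 4235.7360)
sag = 0.01033 m


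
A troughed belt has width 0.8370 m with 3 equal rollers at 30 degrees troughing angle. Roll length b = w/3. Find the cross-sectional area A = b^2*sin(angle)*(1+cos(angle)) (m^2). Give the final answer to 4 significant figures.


b = 0.8370/3 = 0.279 m
A = 0.279^2 * sin(30 deg) * (1 + cos(30 deg))
A = 0.07263 m^2


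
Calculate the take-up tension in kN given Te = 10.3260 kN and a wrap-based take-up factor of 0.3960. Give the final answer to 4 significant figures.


T_tu = 10.3260 * 0.3960
T_tu = 4.089 kN


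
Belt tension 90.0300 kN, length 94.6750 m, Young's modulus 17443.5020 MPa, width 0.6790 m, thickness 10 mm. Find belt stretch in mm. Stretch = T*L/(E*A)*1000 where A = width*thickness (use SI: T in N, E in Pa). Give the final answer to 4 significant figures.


A = 0.6790 * 0.01 = 0.00679 m^2
Stretch = 90.0300*1000 * 94.6750 / (17443.5020e6 * 0.00679) * 1000
Stretch = 71.96 mm


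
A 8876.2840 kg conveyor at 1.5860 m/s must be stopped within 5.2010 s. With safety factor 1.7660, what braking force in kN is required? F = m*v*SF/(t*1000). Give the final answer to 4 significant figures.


F = 8876.2840 * 1.5860 / 5.2010 * 1.7660 / 1000
F = 4.780 kN


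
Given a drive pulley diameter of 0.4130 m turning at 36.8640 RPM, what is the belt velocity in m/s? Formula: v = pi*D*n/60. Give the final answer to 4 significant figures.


v = pi * 0.4130 * 36.8640 / 60
v = 0.7972 m/s


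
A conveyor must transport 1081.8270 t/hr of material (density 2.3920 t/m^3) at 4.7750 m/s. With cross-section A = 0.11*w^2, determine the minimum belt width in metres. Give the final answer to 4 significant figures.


A_req = 1081.8270 / (4.7750 * 2.3920 * 3600) = 0.02631 m^2
w = sqrt(0.02631 / 0.11)
w = 0.4891 m


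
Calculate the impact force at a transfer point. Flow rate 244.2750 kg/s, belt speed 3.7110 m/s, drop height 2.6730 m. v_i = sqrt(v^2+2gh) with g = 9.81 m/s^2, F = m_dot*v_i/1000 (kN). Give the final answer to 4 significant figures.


v_i = sqrt(3.7110^2 + 2*9.81*2.6730) = 8.13731 m/s
F = 244.2750 * 8.13731 / 1000
F = 1.988 kN


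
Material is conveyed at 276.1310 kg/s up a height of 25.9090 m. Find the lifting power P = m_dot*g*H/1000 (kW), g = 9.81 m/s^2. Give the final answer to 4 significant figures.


P = 276.1310 * 9.81 * 25.9090 / 1000
P = 70.18 kW


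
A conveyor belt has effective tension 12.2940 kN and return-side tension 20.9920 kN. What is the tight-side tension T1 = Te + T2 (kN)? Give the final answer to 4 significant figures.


T1 = Te + T2 = 12.2940 + 20.9920
T1 = 33.29 kN


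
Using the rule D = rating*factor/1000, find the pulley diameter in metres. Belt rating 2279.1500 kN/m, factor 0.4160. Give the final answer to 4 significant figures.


D = 2279.1500 * 0.4160 / 1000
D = 0.9481 m


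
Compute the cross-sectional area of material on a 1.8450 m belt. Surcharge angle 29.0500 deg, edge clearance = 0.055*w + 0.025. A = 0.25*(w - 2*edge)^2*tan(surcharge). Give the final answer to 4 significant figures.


edge = 0.055*1.8450 + 0.025 = 0.126475 m
ew = 1.8450 - 2*0.126475 = 1.59205 m
A = 0.25 * 1.59205^2 * tan(29.0500 deg)
A = 0.3520 m^2


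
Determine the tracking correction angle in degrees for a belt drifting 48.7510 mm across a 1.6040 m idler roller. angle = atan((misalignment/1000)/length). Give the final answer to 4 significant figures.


misalign_m = 48.7510 / 1000 = 0.048751 m
angle = atan(0.048751 / 1.6040)
angle = 1.741 deg


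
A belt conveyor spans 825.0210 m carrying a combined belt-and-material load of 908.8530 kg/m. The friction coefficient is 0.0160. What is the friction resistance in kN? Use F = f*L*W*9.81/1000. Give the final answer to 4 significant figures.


F = 0.0160 * 825.0210 * 908.8530 * 9.81 / 1000
F = 117.7 kN


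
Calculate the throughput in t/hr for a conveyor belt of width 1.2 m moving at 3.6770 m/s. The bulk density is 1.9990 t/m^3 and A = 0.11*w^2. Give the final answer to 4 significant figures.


A = 0.11 * 1.2^2 = 0.1584 m^2
C = 0.1584 * 3.6770 * 1.9990 * 3600
C = 4191 t/hr


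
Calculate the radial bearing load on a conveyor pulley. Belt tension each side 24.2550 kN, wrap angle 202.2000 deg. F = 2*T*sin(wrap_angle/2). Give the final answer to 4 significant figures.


F = 2 * 24.2550 * sin(202.2000/2 deg)
F = 47.60 kN


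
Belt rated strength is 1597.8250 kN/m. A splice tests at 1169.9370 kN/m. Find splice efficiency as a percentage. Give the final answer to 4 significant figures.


Eff = 1169.9370 / 1597.8250 * 100
Eff = 73.22 %


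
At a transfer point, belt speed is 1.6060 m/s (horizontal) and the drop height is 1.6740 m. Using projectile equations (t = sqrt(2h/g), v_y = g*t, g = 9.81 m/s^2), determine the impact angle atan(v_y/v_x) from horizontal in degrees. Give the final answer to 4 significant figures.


t = sqrt(2*1.6740/9.81) = 0.584196 s
v_y = 9.81 * 0.584196 = 5.73096 m/s
angle = atan(5.73096 / 1.6060) = 74.35 deg


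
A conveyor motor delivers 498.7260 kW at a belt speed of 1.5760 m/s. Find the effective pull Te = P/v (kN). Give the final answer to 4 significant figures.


Te = P / v = 498.7260 / 1.5760
Te = 316.5 kN


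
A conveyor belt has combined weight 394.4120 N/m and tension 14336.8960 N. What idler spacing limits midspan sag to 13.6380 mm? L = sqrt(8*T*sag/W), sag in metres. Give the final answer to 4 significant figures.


sag = 13.6380/1000 = 0.013638 m
L = sqrt(8 * 14336.8960 * 0.013638 / 394.4120)
L = 1.991 m


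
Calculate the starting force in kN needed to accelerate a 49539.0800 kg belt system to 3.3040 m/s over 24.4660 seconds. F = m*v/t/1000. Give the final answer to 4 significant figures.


F = 49539.0800 * 3.3040 / 24.4660 / 1000
F = 6.690 kN


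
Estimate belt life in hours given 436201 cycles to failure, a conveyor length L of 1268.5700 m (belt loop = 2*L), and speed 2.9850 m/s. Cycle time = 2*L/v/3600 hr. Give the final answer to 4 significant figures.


cycle_time = 2 * 1268.5700 / 2.9850 / 3600 = 0.236101 hr
life = 436201 * 0.236101 = 103000 hours


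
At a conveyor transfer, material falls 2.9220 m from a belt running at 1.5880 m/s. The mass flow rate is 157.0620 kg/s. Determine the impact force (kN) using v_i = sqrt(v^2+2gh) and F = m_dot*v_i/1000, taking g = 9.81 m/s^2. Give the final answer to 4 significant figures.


v_i = sqrt(1.5880^2 + 2*9.81*2.9220) = 7.73637 m/s
F = 157.0620 * 7.73637 / 1000
F = 1.215 kN


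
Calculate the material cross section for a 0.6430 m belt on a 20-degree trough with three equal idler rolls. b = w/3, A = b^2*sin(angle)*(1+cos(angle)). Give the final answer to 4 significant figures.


b = 0.6430/3 = 0.214333 m
A = 0.214333^2 * sin(20 deg) * (1 + cos(20 deg))
A = 0.03048 m^2


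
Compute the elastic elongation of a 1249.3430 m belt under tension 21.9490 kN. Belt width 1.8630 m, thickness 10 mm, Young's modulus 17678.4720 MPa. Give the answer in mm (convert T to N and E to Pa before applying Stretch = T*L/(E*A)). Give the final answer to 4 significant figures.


A = 1.8630 * 0.01 = 0.01863 m^2
Stretch = 21.9490*1000 * 1249.3430 / (17678.4720e6 * 0.01863) * 1000
Stretch = 83.26 mm


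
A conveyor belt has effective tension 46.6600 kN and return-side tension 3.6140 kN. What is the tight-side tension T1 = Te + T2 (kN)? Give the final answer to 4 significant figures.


T1 = Te + T2 = 46.6600 + 3.6140
T1 = 50.27 kN


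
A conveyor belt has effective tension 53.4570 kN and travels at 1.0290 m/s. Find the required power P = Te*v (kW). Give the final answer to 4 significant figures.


P = Te * v = 53.4570 * 1.0290
P = 55.01 kW


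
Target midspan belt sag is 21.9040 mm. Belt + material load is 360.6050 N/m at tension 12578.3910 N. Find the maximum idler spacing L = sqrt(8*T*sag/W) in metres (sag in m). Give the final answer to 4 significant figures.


sag = 21.9040/1000 = 0.021904 m
L = sqrt(8 * 12578.3910 * 0.021904 / 360.6050)
L = 2.472 m


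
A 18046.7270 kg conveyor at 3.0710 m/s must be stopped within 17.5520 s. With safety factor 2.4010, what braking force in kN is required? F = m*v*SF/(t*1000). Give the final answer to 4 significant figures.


F = 18046.7270 * 3.0710 / 17.5520 * 2.4010 / 1000
F = 7.581 kN


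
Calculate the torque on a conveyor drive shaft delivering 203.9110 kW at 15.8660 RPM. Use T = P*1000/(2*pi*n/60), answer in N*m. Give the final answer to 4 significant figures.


omega = 2*pi*15.8660/60 = 1.66148 rad/s
T = 203.9110*1000 / 1.66148
T = 122700 N*m


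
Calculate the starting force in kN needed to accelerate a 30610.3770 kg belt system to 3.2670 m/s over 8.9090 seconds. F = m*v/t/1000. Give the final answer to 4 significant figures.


F = 30610.3770 * 3.2670 / 8.9090 / 1000
F = 11.23 kN


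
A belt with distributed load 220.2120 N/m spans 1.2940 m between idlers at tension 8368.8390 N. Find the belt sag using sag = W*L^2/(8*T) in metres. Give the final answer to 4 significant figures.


sag = 220.2120 * 1.2940^2 / (8 * 8368.8390)
sag = 0.005507 m


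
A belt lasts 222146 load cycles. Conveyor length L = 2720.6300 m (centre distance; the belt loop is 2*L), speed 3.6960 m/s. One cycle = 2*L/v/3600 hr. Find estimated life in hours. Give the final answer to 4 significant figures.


cycle_time = 2 * 2720.6300 / 3.6960 / 3600 = 0.408945 hr
life = 222146 * 0.408945 = 90850 hours


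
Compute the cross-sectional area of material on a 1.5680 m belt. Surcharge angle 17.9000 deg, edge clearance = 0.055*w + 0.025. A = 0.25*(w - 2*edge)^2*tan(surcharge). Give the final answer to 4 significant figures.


edge = 0.055*1.5680 + 0.025 = 0.11124 m
ew = 1.5680 - 2*0.11124 = 1.34552 m
A = 0.25 * 1.34552^2 * tan(17.9000 deg)
A = 0.1462 m^2


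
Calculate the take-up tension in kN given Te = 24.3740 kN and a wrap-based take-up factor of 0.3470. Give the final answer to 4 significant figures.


T_tu = 24.3740 * 0.3470
T_tu = 8.458 kN


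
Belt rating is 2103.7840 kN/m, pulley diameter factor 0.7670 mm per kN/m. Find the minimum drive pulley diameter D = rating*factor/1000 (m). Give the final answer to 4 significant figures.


D = 2103.7840 * 0.7670 / 1000
D = 1.614 m


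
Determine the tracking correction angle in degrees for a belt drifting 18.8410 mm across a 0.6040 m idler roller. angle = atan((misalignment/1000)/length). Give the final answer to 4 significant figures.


misalign_m = 18.8410 / 1000 = 0.018841 m
angle = atan(0.018841 / 0.6040)
angle = 1.787 deg


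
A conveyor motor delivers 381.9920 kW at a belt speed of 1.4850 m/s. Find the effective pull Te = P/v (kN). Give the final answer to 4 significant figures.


Te = P / v = 381.9920 / 1.4850
Te = 257.2 kN


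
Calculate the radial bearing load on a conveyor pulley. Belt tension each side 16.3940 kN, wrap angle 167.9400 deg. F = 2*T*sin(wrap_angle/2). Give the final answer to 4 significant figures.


F = 2 * 16.3940 * sin(167.9400/2 deg)
F = 32.61 kN


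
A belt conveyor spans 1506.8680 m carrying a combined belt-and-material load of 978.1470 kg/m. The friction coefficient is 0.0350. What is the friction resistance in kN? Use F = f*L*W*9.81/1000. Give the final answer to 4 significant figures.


F = 0.0350 * 1506.8680 * 978.1470 * 9.81 / 1000
F = 506.1 kN


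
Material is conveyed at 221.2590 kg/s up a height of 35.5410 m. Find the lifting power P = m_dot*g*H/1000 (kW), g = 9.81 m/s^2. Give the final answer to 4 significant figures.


P = 221.2590 * 9.81 * 35.5410 / 1000
P = 77.14 kW


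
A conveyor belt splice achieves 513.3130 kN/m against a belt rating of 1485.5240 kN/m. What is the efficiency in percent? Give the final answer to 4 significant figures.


Eff = 513.3130 / 1485.5240 * 100
Eff = 34.55 %


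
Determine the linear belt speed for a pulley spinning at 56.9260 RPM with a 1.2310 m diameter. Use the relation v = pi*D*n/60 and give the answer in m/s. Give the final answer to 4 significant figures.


v = pi * 1.2310 * 56.9260 / 60
v = 3.669 m/s


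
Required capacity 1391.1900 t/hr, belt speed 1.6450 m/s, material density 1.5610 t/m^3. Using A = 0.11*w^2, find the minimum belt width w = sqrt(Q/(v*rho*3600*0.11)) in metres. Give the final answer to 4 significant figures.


A_req = 1391.1900 / (1.6450 * 1.5610 * 3600) = 0.150493 m^2
w = sqrt(0.150493 / 0.11)
w = 1.170 m


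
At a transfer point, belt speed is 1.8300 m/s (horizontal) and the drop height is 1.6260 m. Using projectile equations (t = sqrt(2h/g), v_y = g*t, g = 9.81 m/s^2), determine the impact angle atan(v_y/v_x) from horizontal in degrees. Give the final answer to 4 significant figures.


t = sqrt(2*1.6260/9.81) = 0.575759 s
v_y = 9.81 * 0.575759 = 5.6482 m/s
angle = atan(5.6482 / 1.8300) = 72.05 deg


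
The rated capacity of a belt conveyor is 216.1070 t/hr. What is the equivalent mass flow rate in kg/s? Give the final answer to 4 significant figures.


m_dot = 216.1070 * 1000 / 3600
m_dot = 60.03 kg/s


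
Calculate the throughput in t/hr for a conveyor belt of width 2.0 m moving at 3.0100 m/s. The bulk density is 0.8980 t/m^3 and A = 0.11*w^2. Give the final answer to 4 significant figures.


A = 0.11 * 2.0^2 = 0.44 m^2
C = 0.44 * 3.0100 * 0.8980 * 3600
C = 4282 t/hr


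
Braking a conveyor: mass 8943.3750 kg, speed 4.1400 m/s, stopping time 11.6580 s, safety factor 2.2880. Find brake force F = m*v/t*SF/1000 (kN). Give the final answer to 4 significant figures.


F = 8943.3750 * 4.1400 / 11.6580 * 2.2880 / 1000
F = 7.267 kN
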